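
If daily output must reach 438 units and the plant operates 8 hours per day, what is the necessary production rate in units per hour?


Formula: Production Rate = Daily Demand / Available Hours
Rate = 438 units/day / 8 hours/day
Rate = 54.8 units/hour

54.8 units/hour


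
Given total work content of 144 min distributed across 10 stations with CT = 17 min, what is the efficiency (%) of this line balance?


Formula: Efficiency = Sum of Task Times / (N_stations * CT) * 100
Total station capacity = 10 stations * 17 min = 170 min
Efficiency = 144 / 170 * 100 = 84.7%

84.7%


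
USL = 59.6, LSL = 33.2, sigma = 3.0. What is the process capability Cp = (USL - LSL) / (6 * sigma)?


Cp = (59.6 - 33.2) / (6 * 3.0)

1.47


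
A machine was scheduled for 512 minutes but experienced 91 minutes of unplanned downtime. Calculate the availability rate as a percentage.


Formula: Availability = (Planned Time - Downtime) / Planned Time * 100
Uptime = 512 - 91 = 421 min
Availability = 421 / 512 * 100 = 82.2%

82.2%


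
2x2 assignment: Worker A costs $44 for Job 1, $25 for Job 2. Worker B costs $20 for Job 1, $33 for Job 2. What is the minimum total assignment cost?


Option 1: A->1 + B->2 = $44 + $33 = $77
Option 2: A->2 + B->1 = $25 + $20 = $45
Min cost = min($77, $45) = $45

$45


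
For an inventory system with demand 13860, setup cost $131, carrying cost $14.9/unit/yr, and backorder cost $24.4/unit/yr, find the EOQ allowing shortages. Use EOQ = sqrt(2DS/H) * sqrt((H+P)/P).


Formula: EOQ* = sqrt(2DS/H) * sqrt((H+P)/P)
Base EOQ = sqrt(2*13860*131/14.9) = 493.67 units
Correction = sqrt((14.9+24.4)/24.4) = 1.26912
EOQ* = 493.67 * 1.26912 = 626.5 units

626.5 units


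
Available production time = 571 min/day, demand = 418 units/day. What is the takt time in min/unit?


Formula: Takt Time = Available Production Time / Customer Demand
Takt = 571 min/day / 418 units/day
Takt = 1.37 min/unit

1.37 min/unit


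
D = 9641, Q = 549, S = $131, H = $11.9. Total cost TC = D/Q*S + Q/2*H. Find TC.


TC = 9641/549 * 131 + 549/2 * 11.9

$5567.04


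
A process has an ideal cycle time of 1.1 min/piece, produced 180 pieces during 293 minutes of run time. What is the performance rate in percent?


Formula: Performance = (Ideal CT * Total Count) / Run Time * 100
Ideal output time = 1.1 * 180 = 198.0 min
Performance = 198.0 / 293 * 100 = 67.6%

67.6%


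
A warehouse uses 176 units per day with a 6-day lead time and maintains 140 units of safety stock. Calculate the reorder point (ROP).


Formula: ROP = (Daily Demand * Lead Time) + Safety Stock
Demand during lead time = 176 * 6 = 1056 units
ROP = 1056 + 140 = 1196 units

1196 units


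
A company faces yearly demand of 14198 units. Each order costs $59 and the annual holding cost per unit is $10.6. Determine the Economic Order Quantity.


Formula: EOQ = sqrt(2 * D * S / H)
Numerator: 2 * 14198 * 59 = 1675364
2DS/H = 1675364 / 10.6 = 158053.2
EOQ = sqrt(158053.2) = 397.6 units

397.6 units


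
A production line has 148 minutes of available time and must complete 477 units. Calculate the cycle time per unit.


Formula: CT = Available Time / Number of Units
CT = 148 min / 477 units
CT = 0.31 min/unit

0.31 min/unit


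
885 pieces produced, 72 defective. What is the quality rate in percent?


Formula: Quality Rate = Good Pieces / Total Pieces * 100
Good pieces = 885 - 72 = 813
QR = 813 / 885 * 100 = 91.9%

91.9%


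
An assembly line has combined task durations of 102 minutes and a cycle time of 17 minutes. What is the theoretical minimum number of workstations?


Formula: N_min = ceil(Sum of Task Times / Cycle Time)
N_min = ceil(102 min / 17 min) = ceil(6.0)
N_min = 6 stations

6


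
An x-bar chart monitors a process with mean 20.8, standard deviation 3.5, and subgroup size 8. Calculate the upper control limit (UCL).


UCL = 20.8 + 3 * 3.5 / sqrt(8)

24.51


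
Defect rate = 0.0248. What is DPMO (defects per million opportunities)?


DPMO = defect_rate * 1000000 = 0.0248 * 1000000

24800


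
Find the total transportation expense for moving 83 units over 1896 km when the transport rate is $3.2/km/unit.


TC = dist * cost * units = 1896 * 3.2 * 83 = $503577.60

$503577.60


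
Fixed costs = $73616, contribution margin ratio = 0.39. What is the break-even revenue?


Formula: BER = Fixed Costs / Contribution Margin Ratio
BER = $73616 / 0.39
BER = $188758.97 (to the nearest cent)

$188758.97


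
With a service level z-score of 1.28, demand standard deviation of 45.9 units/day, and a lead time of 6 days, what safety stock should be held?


Formula: SS = z * sigma_d * sqrt(LT)
sqrt(LT) = sqrt(6) = 2.4495
SS = 1.28 * 45.9 * 2.4495
SS = 143.9 units

143.9 units


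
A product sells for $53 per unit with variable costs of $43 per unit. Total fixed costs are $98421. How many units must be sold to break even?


Formula: BEQ = Fixed Costs / (Price - Variable Cost)
Contribution margin = $53 - $43 = $10/unit
BEQ = ceil($98421 / $10/unit) = ceil(9842.1) = 9843 units

9843 units


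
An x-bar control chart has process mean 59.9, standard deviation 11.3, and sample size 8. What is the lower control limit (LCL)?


LCL = 59.9 - 3 * 11.3 / sqrt(8)

47.91


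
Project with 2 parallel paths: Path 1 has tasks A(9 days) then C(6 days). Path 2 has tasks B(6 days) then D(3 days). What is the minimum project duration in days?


Path 1 = 9 + 6 = 15 days
Path 2 = 6 + 3 = 9 days
Duration = max(15, 9) = 15 days

15 days


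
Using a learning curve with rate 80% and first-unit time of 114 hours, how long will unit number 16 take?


Formula: T_n = T_1 * (learning_rate)^(log2(n)) where learning_rate = rate/100
Doublings = log2(16) = 4
T_n = 114 * 0.8^4
T_n = 114 * 0.4096 = 46.7 hours

46.7 hours


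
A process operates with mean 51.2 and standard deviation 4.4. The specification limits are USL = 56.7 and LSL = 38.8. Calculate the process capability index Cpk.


Cpu = (56.7 - 51.2) / (3 * 4.4) = 0.42
Cpl = (51.2 - 38.8) / (3 * 4.4) = 0.94
Cpk = min(0.42, 0.94) = 0.42

0.42


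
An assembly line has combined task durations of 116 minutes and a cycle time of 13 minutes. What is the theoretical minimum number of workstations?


Formula: N_min = ceil(Sum of Task Times / Cycle Time)
N_min = ceil(116 min / 13 min) = ceil(8.9231)
N_min = 9 stations

9


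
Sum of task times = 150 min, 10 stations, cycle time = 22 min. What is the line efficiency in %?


Formula: Efficiency = Sum of Task Times / (N_stations * CT) * 100
Total station capacity = 10 stations * 22 min = 220 min
Efficiency = 150 / 220 * 100 = 68.2%

68.2%


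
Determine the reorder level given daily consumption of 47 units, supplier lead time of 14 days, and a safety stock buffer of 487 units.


Formula: ROP = (Daily Demand * Lead Time) + Safety Stock
Demand during lead time = 47 * 14 = 658 units
ROP = 658 + 487 = 1145 units

1145 units


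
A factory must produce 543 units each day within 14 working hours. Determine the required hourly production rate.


Formula: Production Rate = Daily Demand / Available Hours
Rate = 543 units/day / 14 hours/day
Rate = 38.8 units/hour

38.8 units/hour


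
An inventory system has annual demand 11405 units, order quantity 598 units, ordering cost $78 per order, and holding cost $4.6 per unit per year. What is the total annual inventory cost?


TC = 11405/598 * 78 + 598/2 * 4.6

$2863.01


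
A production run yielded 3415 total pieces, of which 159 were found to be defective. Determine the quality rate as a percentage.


Formula: Quality Rate = Good Pieces / Total Pieces * 100
Good pieces = 3415 - 159 = 3256
QR = 3256 / 3415 * 100 = 95.3%

95.3%


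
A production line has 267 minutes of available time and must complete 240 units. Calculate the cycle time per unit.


Formula: CT = Available Time / Number of Units
CT = 267 min / 240 units
CT = 1.11 min/unit

1.11 min/unit


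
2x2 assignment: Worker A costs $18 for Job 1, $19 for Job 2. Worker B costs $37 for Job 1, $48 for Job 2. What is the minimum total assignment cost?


Option 1: A->1 + B->2 = $18 + $48 = $66
Option 2: A->2 + B->1 = $19 + $37 = $56
Min cost = min($66, $56) = $56

$56


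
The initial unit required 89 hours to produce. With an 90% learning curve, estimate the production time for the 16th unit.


Formula: T_n = T_1 * (learning_rate)^(log2(n)) where learning_rate = rate/100
Doublings = log2(16) = 4
T_n = 89 * 0.9^4
T_n = 89 * 0.6561 = 58.4 hours

58.4 hours


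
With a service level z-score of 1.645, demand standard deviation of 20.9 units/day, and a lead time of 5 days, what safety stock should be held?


Formula: SS = z * sigma_d * sqrt(LT)
sqrt(LT) = sqrt(5) = 2.2361
SS = 1.645 * 20.9 * 2.2361
SS = 76.9 units

76.9 units


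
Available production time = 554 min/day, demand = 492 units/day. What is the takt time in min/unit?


Formula: Takt Time = Available Production Time / Customer Demand
Takt = 554 min/day / 492 units/day
Takt = 1.13 min/unit

1.13 min/unit


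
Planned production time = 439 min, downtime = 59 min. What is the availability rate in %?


Formula: Availability = (Planned Time - Downtime) / Planned Time * 100
Uptime = 439 - 59 = 380 min
Availability = 380 / 439 * 100 = 86.6%

86.6%


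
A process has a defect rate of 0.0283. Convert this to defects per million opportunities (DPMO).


DPMO = defect_rate * 1000000 = 0.0283 * 1000000

28300


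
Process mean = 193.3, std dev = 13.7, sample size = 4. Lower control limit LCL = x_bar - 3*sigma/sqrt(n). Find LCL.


LCL = 193.3 - 3 * 13.7 / sqrt(4)

172.75


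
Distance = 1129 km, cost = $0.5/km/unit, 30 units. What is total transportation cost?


TC = dist * cost * units = 1129 * 0.5 * 30 = $16935.00

$16935.00


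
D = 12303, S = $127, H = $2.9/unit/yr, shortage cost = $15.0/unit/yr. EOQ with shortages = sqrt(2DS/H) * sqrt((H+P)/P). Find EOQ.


Formula: EOQ* = sqrt(2DS/H) * sqrt((H+P)/P)
Base EOQ = sqrt(2*12303*127/2.9) = 1038.06 units
Correction = sqrt((2.9+15.0)/15.0) = 1.0924
EOQ* = 1038.06 * 1.0924 = 1134.0 units

1134.0 units


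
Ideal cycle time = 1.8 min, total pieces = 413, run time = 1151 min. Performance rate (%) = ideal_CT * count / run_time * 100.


Formula: Performance = (Ideal CT * Total Count) / Run Time * 100
Ideal output time = 1.8 * 413 = 743.4 min
Performance = 743.4 / 1151 * 100 = 64.6%

64.6%


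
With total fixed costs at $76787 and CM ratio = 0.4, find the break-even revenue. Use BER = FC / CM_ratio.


Formula: BER = Fixed Costs / Contribution Margin Ratio
BER = $76787 / 0.4
BER = $191967.50 (to the nearest cent)

$191967.50


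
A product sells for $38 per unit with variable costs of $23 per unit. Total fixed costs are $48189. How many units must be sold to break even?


Formula: BEQ = Fixed Costs / (Price - Variable Cost)
Contribution margin = $38 - $23 = $15/unit
BEQ = ceil($48189 / $15/unit) = ceil(3212.6) = 3213 units

3213 units


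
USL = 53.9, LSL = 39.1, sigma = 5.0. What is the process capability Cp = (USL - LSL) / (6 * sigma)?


Cp = (53.9 - 39.1) / (6 * 5.0)

0.49


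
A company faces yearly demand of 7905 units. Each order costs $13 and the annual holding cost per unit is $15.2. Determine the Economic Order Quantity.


Formula: EOQ = sqrt(2 * D * S / H)
Numerator: 2 * 7905 * 13 = 205530
2DS/H = 205530 / 15.2 = 13521.7
EOQ = sqrt(13521.7) = 116.3 units

116.3 units


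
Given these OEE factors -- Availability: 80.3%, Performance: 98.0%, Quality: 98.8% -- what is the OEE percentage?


Formula: OEE = Availability * Performance * Quality / 10000
A * P = 80.3% * 98.0% / 100 = 78.69%
OEE = 78.69% * 98.8% / 100 = 77.7%

77.7%


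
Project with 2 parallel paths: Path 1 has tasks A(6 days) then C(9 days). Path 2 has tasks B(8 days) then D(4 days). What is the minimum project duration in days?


Path 1 = 6 + 9 = 15 days
Path 2 = 8 + 4 = 12 days
Duration = max(15, 12) = 15 days

15 days


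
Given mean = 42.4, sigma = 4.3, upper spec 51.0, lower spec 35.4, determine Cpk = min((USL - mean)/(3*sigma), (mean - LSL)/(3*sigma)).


Cpu = (51.0 - 42.4) / (3 * 4.3) = 0.67
Cpl = (42.4 - 35.4) / (3 * 4.3) = 0.54
Cpk = min(0.67, 0.54) = 0.54

0.54


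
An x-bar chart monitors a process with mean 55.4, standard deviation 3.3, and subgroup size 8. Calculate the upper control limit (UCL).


UCL = 55.4 + 3 * 3.3 / sqrt(8)

58.9


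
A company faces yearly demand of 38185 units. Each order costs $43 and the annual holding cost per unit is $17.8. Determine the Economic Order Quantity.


Formula: EOQ = sqrt(2 * D * S / H)
Numerator: 2 * 38185 * 43 = 3283910
2DS/H = 3283910 / 17.8 = 184489.3
EOQ = sqrt(184489.3) = 429.5 units

429.5 units


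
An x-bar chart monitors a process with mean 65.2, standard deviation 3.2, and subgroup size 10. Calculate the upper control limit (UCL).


UCL = 65.2 + 3 * 3.2 / sqrt(10)

68.24


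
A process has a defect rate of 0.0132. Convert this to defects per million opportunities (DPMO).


DPMO = defect_rate * 1000000 = 0.0132 * 1000000

13200


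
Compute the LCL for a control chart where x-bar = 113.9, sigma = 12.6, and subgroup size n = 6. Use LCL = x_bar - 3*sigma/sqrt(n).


LCL = 113.9 - 3 * 12.6 / sqrt(6)

98.47


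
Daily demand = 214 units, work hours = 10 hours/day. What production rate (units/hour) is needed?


Formula: Production Rate = Daily Demand / Available Hours
Rate = 214 units/day / 10 hours/day
Rate = 21.4 units/hour

21.4 units/hour


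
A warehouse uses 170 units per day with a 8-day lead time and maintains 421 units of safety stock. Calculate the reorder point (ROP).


Formula: ROP = (Daily Demand * Lead Time) + Safety Stock
Demand during lead time = 170 * 8 = 1360 units
ROP = 1360 + 421 = 1781 units

1781 units


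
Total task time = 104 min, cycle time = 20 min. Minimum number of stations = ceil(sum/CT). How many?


Formula: N_min = ceil(Sum of Task Times / Cycle Time)
N_min = ceil(104 min / 20 min) = ceil(5.2)
N_min = 6 stations

6


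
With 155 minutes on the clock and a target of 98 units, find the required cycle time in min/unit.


Formula: CT = Available Time / Number of Units
CT = 155 min / 98 units
CT = 1.58 min/unit

1.58 min/unit


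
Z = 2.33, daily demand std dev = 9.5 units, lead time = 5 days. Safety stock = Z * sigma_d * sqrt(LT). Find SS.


Formula: SS = z * sigma_d * sqrt(LT)
sqrt(LT) = sqrt(5) = 2.2361
SS = 2.33 * 9.5 * 2.2361
SS = 49.5 units

49.5 units


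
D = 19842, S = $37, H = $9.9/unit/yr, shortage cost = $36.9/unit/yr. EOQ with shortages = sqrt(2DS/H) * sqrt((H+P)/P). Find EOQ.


Formula: EOQ* = sqrt(2DS/H) * sqrt((H+P)/P)
Base EOQ = sqrt(2*19842*37/9.9) = 385.12 units
Correction = sqrt((9.9+36.9)/36.9) = 1.12619
EOQ* = 385.12 * 1.12619 = 433.7 units

433.7 units


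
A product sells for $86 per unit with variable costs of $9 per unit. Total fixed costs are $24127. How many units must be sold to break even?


Formula: BEQ = Fixed Costs / (Price - Variable Cost)
Contribution margin = $86 - $9 = $77/unit
BEQ = ceil($24127 / $77/unit) = ceil(313.34) = 314 units

314 units


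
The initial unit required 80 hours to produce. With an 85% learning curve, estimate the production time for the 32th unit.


Formula: T_n = T_1 * (learning_rate)^(log2(n)) where learning_rate = rate/100
Doublings = log2(32) = 5
T_n = 80 * 0.85^5
T_n = 80 * 0.4437 = 35.5 hours

35.5 hours


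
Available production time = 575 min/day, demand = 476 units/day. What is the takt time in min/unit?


Formula: Takt Time = Available Production Time / Customer Demand
Takt = 575 min/day / 476 units/day
Takt = 1.21 min/unit

1.21 min/unit


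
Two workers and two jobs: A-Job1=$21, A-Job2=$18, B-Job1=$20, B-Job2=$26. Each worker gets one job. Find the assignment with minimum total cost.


Option 1: A->1 + B->2 = $21 + $26 = $47
Option 2: A->2 + B->1 = $18 + $20 = $38
Min cost = min($47, $38) = $38

$38


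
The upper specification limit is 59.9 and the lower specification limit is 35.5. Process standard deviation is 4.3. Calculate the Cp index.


Cp = (59.9 - 35.5) / (6 * 4.3)

0.95


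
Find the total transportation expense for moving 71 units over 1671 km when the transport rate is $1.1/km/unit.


TC = dist * cost * units = 1671 * 1.1 * 71 = $130505.10

$130505.10


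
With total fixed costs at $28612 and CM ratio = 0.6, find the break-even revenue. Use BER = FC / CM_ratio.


Formula: BER = Fixed Costs / Contribution Margin Ratio
BER = $28612 / 0.6
BER = $47686.67 (to the nearest cent)

$47686.67


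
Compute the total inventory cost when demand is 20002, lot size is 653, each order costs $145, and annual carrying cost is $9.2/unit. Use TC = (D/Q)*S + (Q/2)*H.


TC = 20002/653 * 145 + 653/2 * 9.2

$7445.29


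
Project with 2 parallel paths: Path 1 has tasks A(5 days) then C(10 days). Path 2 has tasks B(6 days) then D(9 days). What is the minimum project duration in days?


Path 1 = 5 + 10 = 15 days
Path 2 = 6 + 9 = 15 days
Duration = max(15, 15) = 15 days

15 days


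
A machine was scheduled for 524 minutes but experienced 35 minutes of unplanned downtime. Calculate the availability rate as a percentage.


Formula: Availability = (Planned Time - Downtime) / Planned Time * 100
Uptime = 524 - 35 = 489 min
Availability = 489 / 524 * 100 = 93.3%

93.3%


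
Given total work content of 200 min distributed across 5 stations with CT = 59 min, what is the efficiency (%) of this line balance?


Formula: Efficiency = Sum of Task Times / (N_stations * CT) * 100
Total station capacity = 5 stations * 59 min = 295 min
Efficiency = 200 / 295 * 100 = 67.8%

67.8%


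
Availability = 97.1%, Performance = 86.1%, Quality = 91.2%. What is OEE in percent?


Formula: OEE = Availability * Performance * Quality / 10000
A * P = 97.1% * 86.1% / 100 = 83.6%
OEE = 83.6% * 91.2% / 100 = 76.2%

76.2%


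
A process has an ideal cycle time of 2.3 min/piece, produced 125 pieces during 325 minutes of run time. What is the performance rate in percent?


Formula: Performance = (Ideal CT * Total Count) / Run Time * 100
Ideal output time = 2.3 * 125 = 287.5 min
Performance = 287.5 / 325 * 100 = 88.5%

88.5%


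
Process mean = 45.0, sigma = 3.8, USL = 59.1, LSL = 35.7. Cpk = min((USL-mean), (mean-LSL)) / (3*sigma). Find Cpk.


Cpu = (59.1 - 45.0) / (3 * 3.8) = 1.24
Cpl = (45.0 - 35.7) / (3 * 3.8) = 0.82
Cpk = min(1.24, 0.82) = 0.82

0.82


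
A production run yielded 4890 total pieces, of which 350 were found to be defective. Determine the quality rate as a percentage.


Formula: Quality Rate = Good Pieces / Total Pieces * 100
Good pieces = 4890 - 350 = 4540
QR = 4540 / 4890 * 100 = 92.8%

92.8%


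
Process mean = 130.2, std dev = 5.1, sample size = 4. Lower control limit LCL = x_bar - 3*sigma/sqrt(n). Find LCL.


LCL = 130.2 - 3 * 5.1 / sqrt(4)

122.55


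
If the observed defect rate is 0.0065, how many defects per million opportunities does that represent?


DPMO = defect_rate * 1000000 = 0.0065 * 1000000

6500


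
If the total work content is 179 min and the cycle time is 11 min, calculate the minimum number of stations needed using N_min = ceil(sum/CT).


Formula: N_min = ceil(Sum of Task Times / Cycle Time)
N_min = ceil(179 min / 11 min) = ceil(16.2727)
N_min = 17 stations

17


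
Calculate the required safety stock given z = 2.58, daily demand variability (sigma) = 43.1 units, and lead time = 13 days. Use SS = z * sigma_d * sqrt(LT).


Formula: SS = z * sigma_d * sqrt(LT)
sqrt(LT) = sqrt(13) = 3.6056
SS = 2.58 * 43.1 * 3.6056
SS = 400.9 units

400.9 units


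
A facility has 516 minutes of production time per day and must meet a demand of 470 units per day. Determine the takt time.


Formula: Takt Time = Available Production Time / Customer Demand
Takt = 516 min/day / 470 units/day
Takt = 1.1 min/unit

1.1 min/unit


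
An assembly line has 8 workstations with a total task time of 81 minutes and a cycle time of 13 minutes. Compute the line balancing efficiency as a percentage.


Formula: Efficiency = Sum of Task Times / (N_stations * CT) * 100
Total station capacity = 8 stations * 13 min = 104 min
Efficiency = 81 / 104 * 100 = 77.9%

77.9%


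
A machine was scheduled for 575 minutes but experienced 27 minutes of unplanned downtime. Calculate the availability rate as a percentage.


Formula: Availability = (Planned Time - Downtime) / Planned Time * 100
Uptime = 575 - 27 = 548 min
Availability = 548 / 575 * 100 = 95.3%

95.3%


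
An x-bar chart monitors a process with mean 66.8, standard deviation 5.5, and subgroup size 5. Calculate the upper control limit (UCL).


UCL = 66.8 + 3 * 5.5 / sqrt(5)

74.18


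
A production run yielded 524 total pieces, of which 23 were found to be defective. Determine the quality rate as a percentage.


Formula: Quality Rate = Good Pieces / Total Pieces * 100
Good pieces = 524 - 23 = 501
QR = 501 / 524 * 100 = 95.6%

95.6%


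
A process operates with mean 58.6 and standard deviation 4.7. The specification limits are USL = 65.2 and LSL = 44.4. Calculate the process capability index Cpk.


Cpu = (65.2 - 58.6) / (3 * 4.7) = 0.47
Cpl = (58.6 - 44.4) / (3 * 4.7) = 1.01
Cpk = min(0.47, 1.01) = 0.47

0.47


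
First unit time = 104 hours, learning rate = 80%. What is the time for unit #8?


Formula: T_n = T_1 * (learning_rate)^(log2(n)) where learning_rate = rate/100
Doublings = log2(8) = 3
T_n = 104 * 0.8^3
T_n = 104 * 0.512 = 53.2 hours

53.2 hours


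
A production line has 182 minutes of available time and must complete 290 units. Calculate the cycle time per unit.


Formula: CT = Available Time / Number of Units
CT = 182 min / 290 units
CT = 0.63 min/unit

0.63 min/unit


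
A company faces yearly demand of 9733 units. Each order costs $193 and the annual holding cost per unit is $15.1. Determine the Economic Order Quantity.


Formula: EOQ = sqrt(2 * D * S / H)
Numerator: 2 * 9733 * 193 = 3756938
2DS/H = 3756938 / 15.1 = 248803.8
EOQ = sqrt(248803.8) = 498.8 units

498.8 units


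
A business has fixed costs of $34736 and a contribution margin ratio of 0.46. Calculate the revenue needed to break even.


Formula: BER = Fixed Costs / Contribution Margin Ratio
BER = $34736 / 0.46
BER = $75513.04 (to the nearest cent)

$75513.04


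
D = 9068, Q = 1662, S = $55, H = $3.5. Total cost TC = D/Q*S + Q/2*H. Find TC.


TC = 9068/1662 * 55 + 1662/2 * 3.5

$3208.58


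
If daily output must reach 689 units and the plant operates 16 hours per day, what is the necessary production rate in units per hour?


Formula: Production Rate = Daily Demand / Available Hours
Rate = 689 units/day / 16 hours/day
Rate = 43.1 units/hour

43.1 units/hour


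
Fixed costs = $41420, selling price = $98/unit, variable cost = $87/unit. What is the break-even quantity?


Formula: BEQ = Fixed Costs / (Price - Variable Cost)
Contribution margin = $98 - $87 = $11/unit
BEQ = ceil($41420 / $11/unit) = ceil(3765.45) = 3766 units

3766 units


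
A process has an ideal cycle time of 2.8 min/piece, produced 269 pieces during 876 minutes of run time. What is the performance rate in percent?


Formula: Performance = (Ideal CT * Total Count) / Run Time * 100
Ideal output time = 2.8 * 269 = 753.2 min
Performance = 753.2 / 876 * 100 = 86.0%

86.0%


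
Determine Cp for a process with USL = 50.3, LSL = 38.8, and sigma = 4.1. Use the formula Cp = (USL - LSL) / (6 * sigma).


Cp = (50.3 - 38.8) / (6 * 4.1)

0.47


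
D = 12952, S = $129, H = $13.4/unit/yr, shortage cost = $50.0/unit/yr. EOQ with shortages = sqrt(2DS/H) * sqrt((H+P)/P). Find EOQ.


Formula: EOQ* = sqrt(2DS/H) * sqrt((H+P)/P)
Base EOQ = sqrt(2*12952*129/13.4) = 499.37 units
Correction = sqrt((13.4+50.0)/50.0) = 1.12606
EOQ* = 499.37 * 1.12606 = 562.3 units

562.3 units


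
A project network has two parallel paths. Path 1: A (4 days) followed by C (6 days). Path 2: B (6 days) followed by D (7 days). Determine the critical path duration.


Path 1 = 4 + 6 = 10 days
Path 2 = 6 + 7 = 13 days
Duration = max(10, 13) = 13 days

13 days


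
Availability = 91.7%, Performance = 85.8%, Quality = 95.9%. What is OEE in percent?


Formula: OEE = Availability * Performance * Quality / 10000
A * P = 91.7% * 85.8% / 100 = 78.68%
OEE = 78.68% * 95.9% / 100 = 75.5%

75.5%


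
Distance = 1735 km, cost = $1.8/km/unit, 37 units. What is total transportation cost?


TC = dist * cost * units = 1735 * 1.8 * 37 = $115551.00

$115551.00


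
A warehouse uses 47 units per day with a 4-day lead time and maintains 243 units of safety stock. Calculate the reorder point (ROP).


Formula: ROP = (Daily Demand * Lead Time) + Safety Stock
Demand during lead time = 47 * 4 = 188 units
ROP = 188 + 243 = 431 units

431 units


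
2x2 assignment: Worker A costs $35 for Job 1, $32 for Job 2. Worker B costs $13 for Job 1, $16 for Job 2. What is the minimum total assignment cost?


Option 1: A->1 + B->2 = $35 + $16 = $51
Option 2: A->2 + B->1 = $32 + $13 = $45
Min cost = min($51, $45) = $45

$45


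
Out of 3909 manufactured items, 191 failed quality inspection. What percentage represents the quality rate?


Formula: Quality Rate = Good Pieces / Total Pieces * 100
Good pieces = 3909 - 191 = 3718
QR = 3718 / 3909 * 100 = 95.1%

95.1%


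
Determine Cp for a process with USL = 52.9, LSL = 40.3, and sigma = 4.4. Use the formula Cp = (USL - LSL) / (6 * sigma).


Cp = (52.9 - 40.3) / (6 * 4.4)

0.48


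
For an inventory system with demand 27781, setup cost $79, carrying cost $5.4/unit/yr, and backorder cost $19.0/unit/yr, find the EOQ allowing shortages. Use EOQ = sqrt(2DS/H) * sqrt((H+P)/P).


Formula: EOQ* = sqrt(2DS/H) * sqrt((H+P)/P)
Base EOQ = sqrt(2*27781*79/5.4) = 901.58 units
Correction = sqrt((5.4+19.0)/19.0) = 1.13323
EOQ* = 901.58 * 1.13323 = 1021.7 units

1021.7 units


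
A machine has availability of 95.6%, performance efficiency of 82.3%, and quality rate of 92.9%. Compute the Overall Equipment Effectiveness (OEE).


Formula: OEE = Availability * Performance * Quality / 10000
A * P = 95.6% * 82.3% / 100 = 78.68%
OEE = 78.68% * 92.9% / 100 = 73.1%

73.1%


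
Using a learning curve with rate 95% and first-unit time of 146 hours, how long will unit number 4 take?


Formula: T_n = T_1 * (learning_rate)^(log2(n)) where learning_rate = rate/100
Doublings = log2(4) = 2
T_n = 146 * 0.95^2
T_n = 146 * 0.9025 = 131.8 hours

131.8 hours


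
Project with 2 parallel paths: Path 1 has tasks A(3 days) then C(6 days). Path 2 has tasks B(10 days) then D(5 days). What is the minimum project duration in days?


Path 1 = 3 + 6 = 9 days
Path 2 = 10 + 5 = 15 days
Duration = max(9, 15) = 15 days

15 days


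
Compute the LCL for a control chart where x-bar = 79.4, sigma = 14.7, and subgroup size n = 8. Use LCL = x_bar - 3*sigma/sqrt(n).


LCL = 79.4 - 3 * 14.7 / sqrt(8)

63.81


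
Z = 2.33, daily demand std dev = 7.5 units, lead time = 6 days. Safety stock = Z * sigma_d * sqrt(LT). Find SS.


Formula: SS = z * sigma_d * sqrt(LT)
sqrt(LT) = sqrt(6) = 2.4495
SS = 2.33 * 7.5 * 2.4495
SS = 42.8 units

42.8 units


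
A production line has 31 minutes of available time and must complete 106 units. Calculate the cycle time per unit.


Formula: CT = Available Time / Number of Units
CT = 31 min / 106 units
CT = 0.29 min/unit

0.29 min/unit


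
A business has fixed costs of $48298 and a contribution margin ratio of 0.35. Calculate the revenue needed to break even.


Formula: BER = Fixed Costs / Contribution Margin Ratio
BER = $48298 / 0.35
BER = $137994.29 (to the nearest cent)

$137994.29


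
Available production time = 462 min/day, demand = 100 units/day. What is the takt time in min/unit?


Formula: Takt Time = Available Production Time / Customer Demand
Takt = 462 min/day / 100 units/day
Takt = 4.62 min/unit

4.62 min/unit


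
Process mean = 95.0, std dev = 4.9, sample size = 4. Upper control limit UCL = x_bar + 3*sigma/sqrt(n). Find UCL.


UCL = 95.0 + 3 * 4.9 / sqrt(4)

102.35


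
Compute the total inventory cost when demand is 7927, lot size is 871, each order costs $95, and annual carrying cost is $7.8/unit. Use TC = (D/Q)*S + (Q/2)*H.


TC = 7927/871 * 95 + 871/2 * 7.8

$4261.50


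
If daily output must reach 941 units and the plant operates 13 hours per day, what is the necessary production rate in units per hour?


Formula: Production Rate = Daily Demand / Available Hours
Rate = 941 units/day / 13 hours/day
Rate = 72.4 units/hour

72.4 units/hour


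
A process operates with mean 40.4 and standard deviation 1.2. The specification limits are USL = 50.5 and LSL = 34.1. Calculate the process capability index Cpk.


Cpu = (50.5 - 40.4) / (3 * 1.2) = 2.81
Cpl = (40.4 - 34.1) / (3 * 1.2) = 1.75
Cpk = min(2.81, 1.75) = 1.75

1.75


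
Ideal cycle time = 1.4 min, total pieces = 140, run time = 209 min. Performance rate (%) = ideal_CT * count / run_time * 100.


Formula: Performance = (Ideal CT * Total Count) / Run Time * 100
Ideal output time = 1.4 * 140 = 196.0 min
Performance = 196.0 / 209 * 100 = 93.8%

93.8%


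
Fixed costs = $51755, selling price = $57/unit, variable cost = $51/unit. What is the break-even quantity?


Formula: BEQ = Fixed Costs / (Price - Variable Cost)
Contribution margin = $57 - $51 = $6/unit
BEQ = ceil($51755 / $6/unit) = ceil(8625.83) = 8626 units

8626 units


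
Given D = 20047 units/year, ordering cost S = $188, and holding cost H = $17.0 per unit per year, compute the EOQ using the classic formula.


Formula: EOQ = sqrt(2 * D * S / H)
Numerator: 2 * 20047 * 188 = 7537672
2DS/H = 7537672 / 17.0 = 443392.5
EOQ = sqrt(443392.5) = 665.9 units

665.9 units


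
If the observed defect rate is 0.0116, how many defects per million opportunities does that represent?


DPMO = defect_rate * 1000000 = 0.0116 * 1000000

11600


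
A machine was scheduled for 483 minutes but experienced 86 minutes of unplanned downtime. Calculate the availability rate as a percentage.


Formula: Availability = (Planned Time - Downtime) / Planned Time * 100
Uptime = 483 - 86 = 397 min
Availability = 397 / 483 * 100 = 82.2%

82.2%


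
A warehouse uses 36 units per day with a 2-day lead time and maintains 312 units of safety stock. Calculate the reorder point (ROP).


Formula: ROP = (Daily Demand * Lead Time) + Safety Stock
Demand during lead time = 36 * 2 = 72 units
ROP = 72 + 312 = 384 units

384 units


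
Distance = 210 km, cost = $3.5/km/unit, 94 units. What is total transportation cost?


TC = dist * cost * units = 210 * 3.5 * 94 = $69090.00

$69090.00


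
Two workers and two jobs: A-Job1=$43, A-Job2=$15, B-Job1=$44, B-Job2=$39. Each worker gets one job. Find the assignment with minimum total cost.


Option 1: A->1 + B->2 = $43 + $39 = $82
Option 2: A->2 + B->1 = $15 + $44 = $59
Min cost = min($82, $59) = $59

$59


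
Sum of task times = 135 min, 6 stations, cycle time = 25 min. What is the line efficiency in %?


Formula: Efficiency = Sum of Task Times / (N_stations * CT) * 100
Total station capacity = 6 stations * 25 min = 150 min
Efficiency = 135 / 150 * 100 = 90.0%

90.0%


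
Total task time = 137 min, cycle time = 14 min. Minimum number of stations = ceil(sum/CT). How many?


Formula: N_min = ceil(Sum of Task Times / Cycle Time)
N_min = ceil(137 min / 14 min) = ceil(9.7857)
N_min = 10 stations

10


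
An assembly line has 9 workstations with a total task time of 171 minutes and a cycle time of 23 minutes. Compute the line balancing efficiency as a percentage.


Formula: Efficiency = Sum of Task Times / (N_stations * CT) * 100
Total station capacity = 9 stations * 23 min = 207 min
Efficiency = 171 / 207 * 100 = 82.6%

82.6%


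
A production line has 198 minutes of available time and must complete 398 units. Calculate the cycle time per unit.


Formula: CT = Available Time / Number of Units
CT = 198 min / 398 units
CT = 0.5 min/unit

0.5 min/unit


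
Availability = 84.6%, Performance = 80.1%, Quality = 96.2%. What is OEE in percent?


Formula: OEE = Availability * Performance * Quality / 10000
A * P = 84.6% * 80.1% / 100 = 67.76%
OEE = 67.76% * 96.2% / 100 = 65.2%

65.2%


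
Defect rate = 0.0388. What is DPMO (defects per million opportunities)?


DPMO = defect_rate * 1000000 = 0.0388 * 1000000

38800


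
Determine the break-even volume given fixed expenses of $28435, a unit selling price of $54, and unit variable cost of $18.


Formula: BEQ = Fixed Costs / (Price - Variable Cost)
Contribution margin = $54 - $18 = $36/unit
BEQ = ceil($28435 / $36/unit) = ceil(789.86) = 790 units

790 units


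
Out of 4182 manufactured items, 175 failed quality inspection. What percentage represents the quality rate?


Formula: Quality Rate = Good Pieces / Total Pieces * 100
Good pieces = 4182 - 175 = 4007
QR = 4007 / 4182 * 100 = 95.8%

95.8%


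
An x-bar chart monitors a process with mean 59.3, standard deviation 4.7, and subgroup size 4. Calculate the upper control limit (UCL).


UCL = 59.3 + 3 * 4.7 / sqrt(4)

66.35


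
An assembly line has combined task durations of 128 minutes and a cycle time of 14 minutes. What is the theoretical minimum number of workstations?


Formula: N_min = ceil(Sum of Task Times / Cycle Time)
N_min = ceil(128 min / 14 min) = ceil(9.1429)
N_min = 10 stations

10


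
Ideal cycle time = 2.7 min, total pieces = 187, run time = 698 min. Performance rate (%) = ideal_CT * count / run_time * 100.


Formula: Performance = (Ideal CT * Total Count) / Run Time * 100
Ideal output time = 2.7 * 187 = 504.9 min
Performance = 504.9 / 698 * 100 = 72.3%

72.3%


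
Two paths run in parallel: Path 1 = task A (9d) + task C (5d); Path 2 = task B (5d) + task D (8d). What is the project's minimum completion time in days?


Path 1 = 9 + 5 = 14 days
Path 2 = 5 + 8 = 13 days
Duration = max(14, 13) = 14 days

14 days


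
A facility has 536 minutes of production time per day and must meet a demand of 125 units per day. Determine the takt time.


Formula: Takt Time = Available Production Time / Customer Demand
Takt = 536 min/day / 125 units/day
Takt = 4.29 min/unit

4.29 min/unit


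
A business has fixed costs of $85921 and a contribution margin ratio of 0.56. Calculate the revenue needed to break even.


Formula: BER = Fixed Costs / Contribution Margin Ratio
BER = $85921 / 0.56
BER = $153430.36 (to the nearest cent)

$153430.36


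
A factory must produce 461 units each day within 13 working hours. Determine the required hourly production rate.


Formula: Production Rate = Daily Demand / Available Hours
Rate = 461 units/day / 13 hours/day
Rate = 35.5 units/hour

35.5 units/hour


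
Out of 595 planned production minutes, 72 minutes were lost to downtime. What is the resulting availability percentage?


Formula: Availability = (Planned Time - Downtime) / Planned Time * 100
Uptime = 595 - 72 = 523 min
Availability = 523 / 595 * 100 = 87.9%

87.9%


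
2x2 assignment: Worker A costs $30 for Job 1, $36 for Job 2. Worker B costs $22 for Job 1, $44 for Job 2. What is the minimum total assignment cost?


Option 1: A->1 + B->2 = $30 + $44 = $74
Option 2: A->2 + B->1 = $36 + $22 = $58
Min cost = min($74, $58) = $58

$58


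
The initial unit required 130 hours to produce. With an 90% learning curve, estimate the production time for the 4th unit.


Formula: T_n = T_1 * (learning_rate)^(log2(n)) where learning_rate = rate/100
Doublings = log2(4) = 2
T_n = 130 * 0.9^2
T_n = 130 * 0.81 = 105.3 hours

105.3 hours


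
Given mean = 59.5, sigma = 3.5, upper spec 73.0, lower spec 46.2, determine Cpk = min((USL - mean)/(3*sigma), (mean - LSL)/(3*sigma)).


Cpu = (73.0 - 59.5) / (3 * 3.5) = 1.29
Cpl = (59.5 - 46.2) / (3 * 3.5) = 1.27
Cpk = min(1.29, 1.27) = 1.27

1.27


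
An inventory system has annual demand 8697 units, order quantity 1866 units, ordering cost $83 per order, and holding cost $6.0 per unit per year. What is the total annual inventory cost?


TC = 8697/1866 * 83 + 1866/2 * 6.0

$5984.84


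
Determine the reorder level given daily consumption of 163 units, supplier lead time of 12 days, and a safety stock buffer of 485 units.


Formula: ROP = (Daily Demand * Lead Time) + Safety Stock
Demand during lead time = 163 * 12 = 1956 units
ROP = 1956 + 485 = 2441 units

2441 units


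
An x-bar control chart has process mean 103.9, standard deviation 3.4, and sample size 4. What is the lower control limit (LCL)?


LCL = 103.9 - 3 * 3.4 / sqrt(4)

98.8


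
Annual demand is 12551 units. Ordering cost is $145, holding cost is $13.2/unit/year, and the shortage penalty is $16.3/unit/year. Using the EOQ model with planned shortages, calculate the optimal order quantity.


Formula: EOQ* = sqrt(2DS/H) * sqrt((H+P)/P)
Base EOQ = sqrt(2*12551*145/13.2) = 525.11 units
Correction = sqrt((13.2+16.3)/16.3) = 1.34529
EOQ* = 525.11 * 1.34529 = 706.4 units

706.4 units


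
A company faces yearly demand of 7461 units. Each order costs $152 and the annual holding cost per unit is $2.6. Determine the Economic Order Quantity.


Formula: EOQ = sqrt(2 * D * S / H)
Numerator: 2 * 7461 * 152 = 2268144
2DS/H = 2268144 / 2.6 = 872363.1
EOQ = sqrt(872363.1) = 934.0 units

934.0 units


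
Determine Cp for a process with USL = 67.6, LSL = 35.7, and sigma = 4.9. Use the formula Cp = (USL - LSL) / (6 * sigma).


Cp = (67.6 - 35.7) / (6 * 4.9)

1.09


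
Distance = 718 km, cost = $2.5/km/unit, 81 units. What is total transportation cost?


TC = dist * cost * units = 718 * 2.5 * 81 = $145395.00

$145395.00


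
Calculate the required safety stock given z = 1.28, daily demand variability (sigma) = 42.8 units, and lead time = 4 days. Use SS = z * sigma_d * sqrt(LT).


Formula: SS = z * sigma_d * sqrt(LT)
sqrt(LT) = sqrt(4) = 2.0
SS = 1.28 * 42.8 * 2.0
SS = 109.6 units

109.6 units


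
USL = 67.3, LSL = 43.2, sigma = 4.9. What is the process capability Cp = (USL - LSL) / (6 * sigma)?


Cp = (67.3 - 43.2) / (6 * 4.9)

0.82


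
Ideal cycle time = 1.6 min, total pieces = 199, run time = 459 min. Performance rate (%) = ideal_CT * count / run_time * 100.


Formula: Performance = (Ideal CT * Total Count) / Run Time * 100
Ideal output time = 1.6 * 199 = 318.4 min
Performance = 318.4 / 459 * 100 = 69.4%

69.4%


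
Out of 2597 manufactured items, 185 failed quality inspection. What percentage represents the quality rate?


Formula: Quality Rate = Good Pieces / Total Pieces * 100
Good pieces = 2597 - 185 = 2412
QR = 2412 / 2597 * 100 = 92.9%

92.9%


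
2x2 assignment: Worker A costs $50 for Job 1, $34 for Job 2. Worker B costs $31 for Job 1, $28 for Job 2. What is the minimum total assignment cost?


Option 1: A->1 + B->2 = $50 + $28 = $78
Option 2: A->2 + B->1 = $34 + $31 = $65
Min cost = min($78, $65) = $65

$65


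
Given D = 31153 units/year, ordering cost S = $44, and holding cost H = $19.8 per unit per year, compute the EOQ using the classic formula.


Formula: EOQ = sqrt(2 * D * S / H)
Numerator: 2 * 31153 * 44 = 2741464
2DS/H = 2741464 / 19.8 = 138457.8
EOQ = sqrt(138457.8) = 372.1 units

372.1 units


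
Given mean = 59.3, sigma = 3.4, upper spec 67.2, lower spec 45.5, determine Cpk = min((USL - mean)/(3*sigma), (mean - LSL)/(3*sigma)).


Cpu = (67.2 - 59.3) / (3 * 3.4) = 0.77
Cpl = (59.3 - 45.5) / (3 * 3.4) = 1.35
Cpk = min(0.77, 1.35) = 0.77

0.77


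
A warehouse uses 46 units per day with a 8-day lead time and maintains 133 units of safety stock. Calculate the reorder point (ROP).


Formula: ROP = (Daily Demand * Lead Time) + Safety Stock
Demand during lead time = 46 * 8 = 368 units
ROP = 368 + 133 = 501 units

501 units
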